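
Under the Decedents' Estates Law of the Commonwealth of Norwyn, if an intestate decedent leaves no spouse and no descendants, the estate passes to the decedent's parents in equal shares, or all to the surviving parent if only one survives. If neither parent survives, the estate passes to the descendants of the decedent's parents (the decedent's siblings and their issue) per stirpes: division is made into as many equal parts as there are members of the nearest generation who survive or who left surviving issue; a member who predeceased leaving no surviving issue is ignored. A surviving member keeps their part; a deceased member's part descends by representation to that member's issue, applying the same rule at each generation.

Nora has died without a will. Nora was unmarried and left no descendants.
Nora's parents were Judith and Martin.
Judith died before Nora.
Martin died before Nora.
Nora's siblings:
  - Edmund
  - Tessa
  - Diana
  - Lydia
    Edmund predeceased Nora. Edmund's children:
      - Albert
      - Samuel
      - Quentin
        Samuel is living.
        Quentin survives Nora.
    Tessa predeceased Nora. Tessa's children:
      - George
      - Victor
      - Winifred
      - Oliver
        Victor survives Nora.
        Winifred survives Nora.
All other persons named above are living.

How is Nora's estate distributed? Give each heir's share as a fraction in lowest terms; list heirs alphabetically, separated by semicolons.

Neither parent survives and there are no descendants, so the estate passes to Nora's siblings and their issue per stirpes.
The estate is divided into 4 equal shares of 1/4 among Edmund, Tessa, Diana, Lydia.
Edmund predeceased; the 1/4 allotted to Edmund's branch passes to Edmund's issue by representation.
The 1/4 is divided into 3 equal shares of 1/12 among Albert, Samuel, Quentin.
Albert is living and takes 1/12.
Samuel is living and takes 1/12.
Quentin is living and takes 1/12.
Tessa predeceased; the 1/4 allotted to Tessa's branch passes to Tessa's issue by representation.
The 1/4 is divided into 4 equal shares of 1/16 among George, Victor, Winifred, Oliver.
George is living and takes 1/16.
Victor is living and takes 1/16.
Winifred is living and takes 1/16.
Oliver is living and takes 1/16.
Diana is living and takes 1/4.
Lydia is living and takes 1/4.

Albert 1/12; Diana 1/4; George 1/16; Lydia 1/4; Oliver 1/16; Quentin 1/12; Samuel 1/12; Victor 1/16; Winifred 1/16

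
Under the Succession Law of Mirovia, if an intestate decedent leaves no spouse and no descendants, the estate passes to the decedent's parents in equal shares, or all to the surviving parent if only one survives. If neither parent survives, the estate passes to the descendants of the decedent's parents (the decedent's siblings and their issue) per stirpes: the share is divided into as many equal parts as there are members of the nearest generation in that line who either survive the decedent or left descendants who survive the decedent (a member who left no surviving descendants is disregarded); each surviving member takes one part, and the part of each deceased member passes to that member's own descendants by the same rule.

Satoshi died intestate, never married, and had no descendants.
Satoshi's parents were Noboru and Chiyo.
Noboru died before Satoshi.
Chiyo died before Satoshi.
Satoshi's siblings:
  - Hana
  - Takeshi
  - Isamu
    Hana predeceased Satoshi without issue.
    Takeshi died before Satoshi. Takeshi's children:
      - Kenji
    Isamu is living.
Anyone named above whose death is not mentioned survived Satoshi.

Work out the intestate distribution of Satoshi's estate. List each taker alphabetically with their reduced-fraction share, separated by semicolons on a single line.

Neither parent survives and there are no descendants, so the estate passes to Satoshi's siblings and their issue per stirpes.
Hana left no surviving issue, so that branch lapses and is disregarded.
The estate is divided into 2 equal shares of 1/2 among Takeshi, Isamu.
Takeshi predeceased; the 1/2 allotted to Takeshi's branch passes to Takeshi's issue by representation.
Kenji is the sole taker at this level and receives the full 1/2.
Isamu is living and takes 1/2.

Isamu 1/2; Kenji 1/2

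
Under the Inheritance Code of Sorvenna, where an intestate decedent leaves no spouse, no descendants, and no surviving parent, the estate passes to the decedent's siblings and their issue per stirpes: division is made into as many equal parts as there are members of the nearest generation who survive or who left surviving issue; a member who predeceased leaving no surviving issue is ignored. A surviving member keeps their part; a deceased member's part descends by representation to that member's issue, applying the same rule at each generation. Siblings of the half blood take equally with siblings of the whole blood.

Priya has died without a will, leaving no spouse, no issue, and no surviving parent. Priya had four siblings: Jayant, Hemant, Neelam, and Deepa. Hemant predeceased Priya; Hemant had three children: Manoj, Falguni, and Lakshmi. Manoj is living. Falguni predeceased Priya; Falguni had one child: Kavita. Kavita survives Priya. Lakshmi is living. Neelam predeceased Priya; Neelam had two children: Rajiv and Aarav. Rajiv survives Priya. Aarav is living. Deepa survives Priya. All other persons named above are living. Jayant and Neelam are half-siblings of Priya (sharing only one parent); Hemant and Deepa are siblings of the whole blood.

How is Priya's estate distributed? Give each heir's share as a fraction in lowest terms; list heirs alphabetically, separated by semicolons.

No spouse, descendants, or parent survives, so the estate passes to Priya's siblings per stirpes.
Half-blood and whole-blood siblings take equally under the stated rule.
The estate is divided into 4 equal shares of 1/4 among Jayant, Hemant, Neelam, Deepa.
Jayant is living and takes 1/4.
Hemant predeceased; the 1/4 allotted to Hemant's branch passes to Hemant's issue by representation.
The 1/4 is divided into 3 equal shares of 1/12 among Manoj, Falguni, Lakshmi.
Manoj is living and takes 1/12.
Falguni predeceased; the 1/12 allotted to Falguni's branch passes to Falguni's issue by representation.
Kavita is the sole taker at this level and receives the full 1/12.
Lakshmi is living and takes 1/12.
Neelam predeceased; the 1/4 allotted to Neelam's branch passes to Neelam's issue by representation.
The 1/4 is divided into 2 equal shares of 1/8 among Rajiv, Aarav.
Rajiv is living and takes 1/8.
Aarav is living and takes 1/8.
Deepa is living and takes 1/4.

Aarav 1/8; Deepa 1/4; Jayant 1/4; Kavita 1/12; Lakshmi 1/12; Manoj 1/12; Rajiv 1/8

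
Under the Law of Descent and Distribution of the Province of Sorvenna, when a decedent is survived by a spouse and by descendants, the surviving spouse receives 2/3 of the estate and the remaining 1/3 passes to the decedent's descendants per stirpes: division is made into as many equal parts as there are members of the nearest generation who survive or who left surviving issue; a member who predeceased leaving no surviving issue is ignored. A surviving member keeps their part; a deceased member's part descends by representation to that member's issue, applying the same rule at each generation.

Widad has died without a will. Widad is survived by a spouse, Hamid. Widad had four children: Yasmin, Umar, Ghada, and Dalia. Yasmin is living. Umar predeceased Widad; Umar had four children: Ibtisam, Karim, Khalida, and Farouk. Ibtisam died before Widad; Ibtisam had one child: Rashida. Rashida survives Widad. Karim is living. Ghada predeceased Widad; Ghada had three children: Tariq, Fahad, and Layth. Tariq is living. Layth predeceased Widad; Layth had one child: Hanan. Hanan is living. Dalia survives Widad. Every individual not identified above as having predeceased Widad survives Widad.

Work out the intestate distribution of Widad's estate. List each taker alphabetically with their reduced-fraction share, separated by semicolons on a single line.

Hamid, as surviving spouse, takes 2/3.
The remaining 1/3 passes to Widad's descendants per stirpes.
The 1/3 is divided into 4 equal shares of 1/12 among Yasmin, Umar, Ghada, Dalia.
Yasmin is living and takes 1/12.
Umar predeceased; the 1/12 allotted to Umar's branch passes to Umar's issue by representation.
The 1/12 is divided into 4 equal shares of 1/48 among Ibtisam, Karim, Khalida, Farouk.
Ibtisam predeceased; the 1/48 allotted to Ibtisam's branch passes to Ibtisam's issue by representation.
Rashida is the sole taker at this level and receives the full 1/48.
Karim is living and takes 1/48.
Khalida is living and takes 1/48.
Farouk is living and takes 1/48.
Ghada predeceased; the 1/12 allotted to Ghada's branch passes to Ghada's issue by representation.
The 1/12 is divided into 3 equal shares of 1/36 among Tariq, Fahad, Layth.
Tariq is living and takes 1/36.
Fahad is living and takes 1/36.
Layth predeceased; the 1/36 allotted to Layth's branch passes to Layth's issue by representation.
Hanan is the sole taker at this level and receives the full 1/36.
Dalia is living and takes 1/12.

Dalia 1/12; Fahad 1/36; Farouk 1/48; Hamid 2/3; Hanan 1/36; Karim 1/48; Khalida 1/48; Rashida 1/48; Tariq 1/36; Yasmin 1/12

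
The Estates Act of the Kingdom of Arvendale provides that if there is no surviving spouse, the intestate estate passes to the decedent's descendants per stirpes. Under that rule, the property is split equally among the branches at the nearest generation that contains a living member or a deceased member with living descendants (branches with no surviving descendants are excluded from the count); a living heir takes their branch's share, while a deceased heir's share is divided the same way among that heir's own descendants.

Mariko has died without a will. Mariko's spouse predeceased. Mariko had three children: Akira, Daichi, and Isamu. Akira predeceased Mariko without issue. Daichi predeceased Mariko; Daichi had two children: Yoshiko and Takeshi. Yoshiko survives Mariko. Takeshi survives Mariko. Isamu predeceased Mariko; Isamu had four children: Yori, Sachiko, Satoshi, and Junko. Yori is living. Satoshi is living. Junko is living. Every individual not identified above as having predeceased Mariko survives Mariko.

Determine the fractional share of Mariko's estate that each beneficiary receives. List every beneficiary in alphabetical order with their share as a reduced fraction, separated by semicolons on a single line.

Junko 1/8; Sachiko 1/8; Satoshi 1/8; Takeshi 1/4; Yori 1/8; Yoshiko 1/4

There is no surviving spouse, so the entire estate passes to Mariko's descendants per stirpes.
Akira left no surviving issue, so that branch lapses and is disregarded.
The estate is divided into 2 equal shares of 1/2 among Daichi, Isamu.
Daichi predeceased; the 1/2 allotted to Daichi's branch passes to Daichi's issue by representation.
The 1/2 is divided into 2 equal shares of 1/4 among Yoshiko, Takeshi.
Yoshiko is living and takes 1/4.
Takeshi is living and takes 1/4.
Isamu predeceased; the 1/2 allotted to Isamu's branch passes to Isamu's issue by representation.
The 1/2 is divided into 4 equal shares of 1/8 among Yori, Sachiko, Satoshi, Junko.
Yori is living and takes 1/8.
Sachiko is living and takes 1/8.
Satoshi is living and takes 1/8.
Junko is living and takes 1/8.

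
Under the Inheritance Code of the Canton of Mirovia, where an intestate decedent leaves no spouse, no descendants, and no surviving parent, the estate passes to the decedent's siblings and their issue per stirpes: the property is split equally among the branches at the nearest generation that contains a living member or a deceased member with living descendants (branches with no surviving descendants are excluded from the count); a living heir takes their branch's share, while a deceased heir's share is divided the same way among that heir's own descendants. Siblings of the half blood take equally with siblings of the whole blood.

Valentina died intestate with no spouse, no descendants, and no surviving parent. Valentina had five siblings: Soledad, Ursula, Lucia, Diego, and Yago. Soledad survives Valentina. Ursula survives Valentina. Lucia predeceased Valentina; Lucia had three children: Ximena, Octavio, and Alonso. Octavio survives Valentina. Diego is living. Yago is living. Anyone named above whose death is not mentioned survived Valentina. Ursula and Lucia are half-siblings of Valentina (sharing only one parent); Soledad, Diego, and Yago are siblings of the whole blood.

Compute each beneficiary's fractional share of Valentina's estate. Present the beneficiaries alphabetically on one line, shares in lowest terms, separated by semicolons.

No spouse, descendants, or parent survives, so the estate passes to Valentina's siblings per stirpes.
Half-blood and whole-blood siblings take equally under the stated rule.
The estate is divided into 5 equal shares of 1/5 among Soledad, Ursula, Lucia, Diego, Yago.
Soledad is living and takes 1/5.
Ursula is living and takes 1/5.
Lucia predeceased; the 1/5 allotted to Lucia's branch passes to Lucia's issue by representation.
The 1/5 is divided into 3 equal shares of 1/15 among Ximena, Octavio, Alonso.
Ximena is living and takes 1/15.
Octavio is living and takes 1/15.
Alonso is living and takes 1/15.
Diego is living and takes 1/5.
Yago is living and takes 1/5.

Alonso 1/15; Diego 1/5; Octavio 1/15; Soledad 1/5; Ursula 1/5; Ximena 1/15; Yago 1/5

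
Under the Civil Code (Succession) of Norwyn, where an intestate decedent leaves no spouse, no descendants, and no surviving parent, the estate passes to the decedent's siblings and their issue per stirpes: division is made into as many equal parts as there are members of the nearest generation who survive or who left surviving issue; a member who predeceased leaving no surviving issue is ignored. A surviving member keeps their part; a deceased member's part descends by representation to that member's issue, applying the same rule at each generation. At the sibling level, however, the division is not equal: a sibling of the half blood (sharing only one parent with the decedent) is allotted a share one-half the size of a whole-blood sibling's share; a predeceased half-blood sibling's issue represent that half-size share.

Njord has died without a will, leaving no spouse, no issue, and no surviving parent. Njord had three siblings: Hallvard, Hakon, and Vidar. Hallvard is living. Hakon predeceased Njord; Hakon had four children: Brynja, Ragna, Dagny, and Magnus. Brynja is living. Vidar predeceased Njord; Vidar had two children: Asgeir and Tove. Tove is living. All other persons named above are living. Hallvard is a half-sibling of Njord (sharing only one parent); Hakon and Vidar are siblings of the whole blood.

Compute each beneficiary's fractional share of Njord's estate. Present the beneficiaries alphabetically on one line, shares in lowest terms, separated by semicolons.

Asgeir 1/5; Brynja 1/10; Dagny 1/10; Hallvard 1/5; Magnus 1/10; Ragna 1/10; Tove 1/5

No spouse, descendants, or parent survives, so the estate passes to Njord's siblings per stirpes.
Half-blood siblings count for one-half the weight of whole-blood siblings at the initial division.
Dividing 1 in proportion to weights (total weight 5/2): Hallvard (weight 1/2) → 1/5; Hakon (weight 1) → 2/5; Vidar (weight 1) → 2/5.
Hallvard is living and takes 1/5.
Hakon predeceased; the 2/5 allotted to Hakon's branch passes to Hakon's issue by representation.
The 2/5 is divided into 4 equal shares of 1/10 among Brynja, Ragna, Dagny, Magnus.
Brynja is living and takes 1/10.
Ragna is living and takes 1/10.
Dagny is living and takes 1/10.
Magnus is living and takes 1/10.
Vidar predeceased; the 2/5 allotted to Vidar's branch passes to Vidar's issue by representation.
The 2/5 is divided into 2 equal shares of 1/5 among Asgeir, Tove.
Asgeir is living and takes 1/5.
Tove is living and takes 1/5.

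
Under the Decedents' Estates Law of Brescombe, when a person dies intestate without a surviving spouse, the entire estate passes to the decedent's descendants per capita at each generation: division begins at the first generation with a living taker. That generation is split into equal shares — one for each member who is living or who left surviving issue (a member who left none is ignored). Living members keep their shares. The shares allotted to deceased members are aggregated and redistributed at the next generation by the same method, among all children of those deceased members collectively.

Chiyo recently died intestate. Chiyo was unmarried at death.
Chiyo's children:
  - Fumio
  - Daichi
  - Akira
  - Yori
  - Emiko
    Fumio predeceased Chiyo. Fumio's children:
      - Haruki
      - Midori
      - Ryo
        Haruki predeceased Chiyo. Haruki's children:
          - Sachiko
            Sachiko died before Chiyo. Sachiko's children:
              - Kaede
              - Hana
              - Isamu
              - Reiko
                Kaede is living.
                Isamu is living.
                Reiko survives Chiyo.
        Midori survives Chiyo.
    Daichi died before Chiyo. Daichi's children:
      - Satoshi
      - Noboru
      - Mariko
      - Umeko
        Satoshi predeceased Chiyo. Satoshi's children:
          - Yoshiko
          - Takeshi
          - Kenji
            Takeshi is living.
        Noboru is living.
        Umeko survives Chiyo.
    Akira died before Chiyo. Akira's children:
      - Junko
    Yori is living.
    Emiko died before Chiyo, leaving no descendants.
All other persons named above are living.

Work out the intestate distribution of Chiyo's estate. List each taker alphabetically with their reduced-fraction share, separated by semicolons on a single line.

There is no surviving spouse, so the entire estate passes to Chiyo's descendants per capita at each generation.
At generation 1 (Fumio, Daichi, Akira, Yori) there are 4 shares of (1)/4 = 1/4 each.
Living: Yori — each takes 1/4.
Deceased: Fumio, Daichi, and Akira. Their combined 3/4 is pooled and carried to generation 2.
At generation 2 (Haruki, Midori, Ryo, Satoshi, Noboru, Mariko, Umeko, Junko) there are 8 shares of (3/4)/8 = 3/32 each.
Living: Midori, Ryo, Noboru, Mariko, Umeko, and Junko — each takes 3/32.
Deceased: Haruki and Satoshi. Their combined 3/16 is pooled and carried to generation 3.
At generation 3 (Sachiko, Yoshiko, Takeshi, Kenji) there are 4 shares of (3/16)/4 = 3/64 each.
Living: Yoshiko, Takeshi, and Kenji — each takes 3/64.
Deceased: Sachiko. That 3/64 share is carried to generation 4.
At generation 4 (Kaede, Hana, Isamu, Reiko) there are 4 shares of (3/64)/4 = 3/256 each.
Living: Kaede, Hana, Isamu, and Reiko — each takes 3/256.

Hana 3/256; Isamu 3/256; Junko 3/32; Kaede 3/256; Kenji 3/64; Mariko 3/32; Midori 3/32; Noboru 3/32; Reiko 3/256; Ryo 3/32; Takeshi 3/64; Umeko 3/32; Yori 1/4; Yoshiko 3/64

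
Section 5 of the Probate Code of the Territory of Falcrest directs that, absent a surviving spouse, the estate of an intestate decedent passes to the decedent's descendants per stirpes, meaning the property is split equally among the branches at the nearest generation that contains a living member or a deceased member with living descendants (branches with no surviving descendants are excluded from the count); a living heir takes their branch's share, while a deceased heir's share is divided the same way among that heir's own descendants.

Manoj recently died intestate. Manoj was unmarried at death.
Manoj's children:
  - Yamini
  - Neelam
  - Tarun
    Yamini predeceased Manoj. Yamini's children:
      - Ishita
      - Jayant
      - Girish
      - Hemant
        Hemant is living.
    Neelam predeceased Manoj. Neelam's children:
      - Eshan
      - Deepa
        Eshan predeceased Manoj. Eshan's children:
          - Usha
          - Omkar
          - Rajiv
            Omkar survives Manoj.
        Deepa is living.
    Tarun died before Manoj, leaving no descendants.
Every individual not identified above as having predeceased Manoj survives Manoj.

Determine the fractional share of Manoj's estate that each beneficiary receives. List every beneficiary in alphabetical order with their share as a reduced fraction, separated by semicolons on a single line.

There is no surviving spouse, so the entire estate passes to Manoj's descendants per stirpes.
Tarun left no surviving issue, so that branch lapses and is disregarded.
The estate is divided into 2 equal shares of 1/2 among Yamini, Neelam.
Yamini predeceased; the 1/2 allotted to Yamini's branch passes to Yamini's issue by representation.
The 1/2 is divided into 4 equal shares of 1/8 among Ishita, Jayant, Girish, Hemant.
Ishita is living and takes 1/8.
Jayant is living and takes 1/8.
Girish is living and takes 1/8.
Hemant is living and takes 1/8.
Neelam predeceased; the 1/2 allotted to Neelam's branch passes to Neelam's issue by representation.
The 1/2 is divided into 2 equal shares of 1/4 among Eshan, Deepa.
Eshan predeceased; the 1/4 allotted to Eshan's branch passes to Eshan's issue by representation.
The 1/4 is divided into 3 equal shares of 1/12 among Usha, Omkar, Rajiv.
Usha is living and takes 1/12.
Omkar is living and takes 1/12.
Rajiv is living and takes 1/12.
Deepa is living and takes 1/4.

Deepa 1/4; Girish 1/8; Hemant 1/8; Ishita 1/8; Jayant 1/8; Omkar 1/12; Rajiv 1/12; Usha 1/12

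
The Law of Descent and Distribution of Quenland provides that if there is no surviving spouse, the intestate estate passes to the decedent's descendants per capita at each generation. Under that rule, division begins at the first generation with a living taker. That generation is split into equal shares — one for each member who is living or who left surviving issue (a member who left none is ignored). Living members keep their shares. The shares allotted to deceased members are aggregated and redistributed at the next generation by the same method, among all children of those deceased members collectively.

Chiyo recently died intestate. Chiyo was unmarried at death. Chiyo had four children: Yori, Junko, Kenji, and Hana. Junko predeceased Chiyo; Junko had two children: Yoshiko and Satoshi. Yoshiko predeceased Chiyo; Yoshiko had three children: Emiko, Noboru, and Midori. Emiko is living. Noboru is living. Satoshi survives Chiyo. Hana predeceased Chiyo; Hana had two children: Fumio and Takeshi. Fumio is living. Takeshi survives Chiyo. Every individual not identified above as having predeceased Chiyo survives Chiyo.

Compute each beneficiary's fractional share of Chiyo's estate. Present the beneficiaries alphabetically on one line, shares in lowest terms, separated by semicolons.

There is no surviving spouse, so the entire estate passes to Chiyo's descendants per capita at each generation.
At generation 1 (Yori, Junko, Kenji, Hana) there are 4 shares of (1)/4 = 1/4 each.
Living: Yori and Kenji — each takes 1/4.
Deceased: Junko and Hana. Their combined 1/2 is pooled and carried to generation 2.
At generation 2 (Yoshiko, Satoshi, Fumio, Takeshi) there are 4 shares of (1/2)/4 = 1/8 each.
Living: Satoshi, Fumio, and Takeshi — each takes 1/8.
Deceased: Yoshiko. That 1/8 share is carried to generation 3.
At generation 3 (Emiko, Noboru, Midori) there are 3 shares of (1/8)/3 = 1/24 each.
Living: Emiko, Noboru, and Midori — each takes 1/24.

Emiko 1/24; Fumio 1/8; Kenji 1/4; Midori 1/24; Noboru 1/24; Satoshi 1/8; Takeshi 1/8; Yori 1/4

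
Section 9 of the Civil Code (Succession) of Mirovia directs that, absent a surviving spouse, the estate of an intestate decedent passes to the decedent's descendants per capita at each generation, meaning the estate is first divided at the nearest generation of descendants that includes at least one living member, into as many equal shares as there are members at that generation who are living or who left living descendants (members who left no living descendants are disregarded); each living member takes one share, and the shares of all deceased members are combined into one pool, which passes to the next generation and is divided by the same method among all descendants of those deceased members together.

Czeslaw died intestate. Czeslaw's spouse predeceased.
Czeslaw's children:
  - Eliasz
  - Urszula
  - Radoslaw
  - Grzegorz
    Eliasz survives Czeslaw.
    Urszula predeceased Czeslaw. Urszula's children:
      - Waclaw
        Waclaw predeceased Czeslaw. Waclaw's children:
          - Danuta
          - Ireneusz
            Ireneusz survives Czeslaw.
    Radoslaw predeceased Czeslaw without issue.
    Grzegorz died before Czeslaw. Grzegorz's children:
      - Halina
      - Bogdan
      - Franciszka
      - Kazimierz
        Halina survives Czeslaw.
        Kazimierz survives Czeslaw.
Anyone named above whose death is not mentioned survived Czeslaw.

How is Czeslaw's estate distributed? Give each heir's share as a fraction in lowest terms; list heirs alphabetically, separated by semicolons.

There is no surviving spouse, so the entire estate passes to Czeslaw's descendants per capita at each generation.
At generation 1 (Eliasz, Urszula, Grzegorz) there are 3 shares of (1)/3 = 1/3 each.
Living: Eliasz — each takes 1/3.
Deceased: Urszula and Grzegorz. Their combined 2/3 is pooled and carried to generation 2.
At generation 2 (Waclaw, Halina, Bogdan, Franciszka, Kazimierz) there are 5 shares of (2/3)/5 = 2/15 each.
Living: Halina, Bogdan, Franciszka, and Kazimierz — each takes 2/15.
Deceased: Waclaw. That 2/15 share is carried to generation 3.
At generation 3 (Danuta, Ireneusz) there are 2 shares of (2/15)/2 = 1/15 each.
Living: Danuta and Ireneusz — each takes 1/15.

Bogdan 2/15; Danuta 1/15; Eliasz 1/3; Franciszka 2/15; Halina 2/15; Ireneusz 1/15; Kazimierz 2/15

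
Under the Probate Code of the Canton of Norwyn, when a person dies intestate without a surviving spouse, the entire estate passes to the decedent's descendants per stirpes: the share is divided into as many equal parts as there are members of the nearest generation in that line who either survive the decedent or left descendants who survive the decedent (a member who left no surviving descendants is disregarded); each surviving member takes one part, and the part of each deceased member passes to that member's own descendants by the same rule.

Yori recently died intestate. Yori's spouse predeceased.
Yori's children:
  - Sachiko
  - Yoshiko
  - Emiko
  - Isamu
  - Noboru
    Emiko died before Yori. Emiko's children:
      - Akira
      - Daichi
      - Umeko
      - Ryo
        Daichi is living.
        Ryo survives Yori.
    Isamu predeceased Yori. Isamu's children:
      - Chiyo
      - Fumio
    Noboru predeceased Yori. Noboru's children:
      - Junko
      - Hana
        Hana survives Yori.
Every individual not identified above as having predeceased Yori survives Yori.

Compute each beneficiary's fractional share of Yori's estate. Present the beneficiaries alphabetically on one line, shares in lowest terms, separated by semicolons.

Akira 1/20; Chiyo 1/10; Daichi 1/20; Fumio 1/10; Hana 1/10; Junko 1/10; Ryo 1/20; Sachiko 1/5; Umeko 1/20; Yoshiko 1/5

There is no surviving spouse, so the entire estate passes to Yori's descendants per stirpes.
The estate is divided into 5 equal shares of 1/5 among Sachiko, Yoshiko, Emiko, Isamu, Noboru.
Sachiko is living and takes 1/5.
Yoshiko is living and takes 1/5.
Emiko predeceased; the 1/5 allotted to Emiko's branch passes to Emiko's issue by representation.
The 1/5 is divided into 4 equal shares of 1/20 among Akira, Daichi, Umeko, Ryo.
Akira is living and takes 1/20.
Daichi is living and takes 1/20.
Umeko is living and takes 1/20.
Ryo is living and takes 1/20.
Isamu predeceased; the 1/5 allotted to Isamu's branch passes to Isamu's issue by representation.
The 1/5 is divided into 2 equal shares of 1/10 among Chiyo, Fumio.
Chiyo is living and takes 1/10.
Fumio is living and takes 1/10.
Noboru predeceased; the 1/5 allotted to Noboru's branch passes to Noboru's issue by representation.
The 1/5 is divided into 2 equal shares of 1/10 among Junko, Hana.
Junko is living and takes 1/10.
Hana is living and takes 1/10.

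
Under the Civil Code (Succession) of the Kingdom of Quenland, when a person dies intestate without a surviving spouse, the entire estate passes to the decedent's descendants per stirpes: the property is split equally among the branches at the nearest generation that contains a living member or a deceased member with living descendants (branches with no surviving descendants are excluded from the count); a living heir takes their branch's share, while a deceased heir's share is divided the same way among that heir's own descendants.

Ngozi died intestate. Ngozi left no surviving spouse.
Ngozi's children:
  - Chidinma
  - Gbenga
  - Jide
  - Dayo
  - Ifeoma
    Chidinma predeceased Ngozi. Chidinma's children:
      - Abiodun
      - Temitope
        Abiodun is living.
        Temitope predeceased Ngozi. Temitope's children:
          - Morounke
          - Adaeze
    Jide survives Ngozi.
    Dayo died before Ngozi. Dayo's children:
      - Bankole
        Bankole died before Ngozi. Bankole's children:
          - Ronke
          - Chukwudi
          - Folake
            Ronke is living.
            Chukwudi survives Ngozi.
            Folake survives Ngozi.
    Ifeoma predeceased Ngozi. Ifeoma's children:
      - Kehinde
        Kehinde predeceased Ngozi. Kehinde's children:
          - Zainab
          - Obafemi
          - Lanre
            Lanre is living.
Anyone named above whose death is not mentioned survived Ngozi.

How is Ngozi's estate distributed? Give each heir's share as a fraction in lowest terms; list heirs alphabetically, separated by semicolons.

Abiodun 1/10; Adaeze 1/20; Chukwudi 1/15; Folake 1/15; Gbenga 1/5; Jide 1/5; Lanre 1/15; Morounke 1/20; Obafemi 1/15; Ronke 1/15; Zainab 1/15

There is no surviving spouse, so the entire estate passes to Ngozi's descendants per stirpes.
The estate is divided into 5 equal shares of 1/5 among Chidinma, Gbenga, Jide, Dayo, Ifeoma.
Chidinma predeceased; the 1/5 allotted to Chidinma's branch passes to Chidinma's issue by representation.
The 1/5 is divided into 2 equal shares of 1/10 among Abiodun, Temitope.
Abiodun is living and takes 1/10.
Temitope predeceased; the 1/10 allotted to Temitope's branch passes to Temitope's issue by representation.
The 1/10 is divided into 2 equal shares of 1/20 among Morounke, Adaeze.
Morounke is living and takes 1/20.
Adaeze is living and takes 1/20.
Gbenga is living and takes 1/5.
Jide is living and takes 1/5.
Dayo predeceased; the 1/5 allotted to Dayo's branch passes to Dayo's issue by representation.
Bankole's line is the sole branch at this level, so the full 1/5 passes to Bankole's issue by representation.
The 1/5 is divided into 3 equal shares of 1/15 among Ronke, Chukwudi, Folake.
Ronke is living and takes 1/15.
Chukwudi is living and takes 1/15.
Folake is living and takes 1/15.
Ifeoma predeceased; the 1/5 allotted to Ifeoma's branch passes to Ifeoma's issue by representation.
Kehinde's line is the sole branch at this level, so the full 1/5 passes to Kehinde's issue by representation.
The 1/5 is divided into 3 equal shares of 1/15 among Zainab, Obafemi, Lanre.
Zainab is living and takes 1/15.
Obafemi is living and takes 1/15.
Lanre is living and takes 1/15.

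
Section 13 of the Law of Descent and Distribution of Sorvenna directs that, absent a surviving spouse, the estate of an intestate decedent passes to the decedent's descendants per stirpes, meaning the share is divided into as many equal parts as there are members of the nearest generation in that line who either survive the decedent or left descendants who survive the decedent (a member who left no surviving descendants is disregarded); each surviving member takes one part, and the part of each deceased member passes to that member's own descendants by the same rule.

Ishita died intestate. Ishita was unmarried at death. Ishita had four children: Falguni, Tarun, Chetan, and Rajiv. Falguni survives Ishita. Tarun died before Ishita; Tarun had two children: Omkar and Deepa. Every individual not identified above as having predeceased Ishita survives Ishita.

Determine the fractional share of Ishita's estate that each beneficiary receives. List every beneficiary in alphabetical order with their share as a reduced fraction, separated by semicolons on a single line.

Chetan 1/4; Deepa 1/8; Falguni 1/4; Omkar 1/8; Rajiv 1/4

There is no surviving spouse, so the entire estate passes to Ishita's descendants per stirpes.
The estate is divided into 4 equal shares of 1/4 among Falguni, Tarun, Chetan, Rajiv.
Falguni is living and takes 1/4.
Tarun predeceased; the 1/4 allotted to Tarun's branch passes to Tarun's issue by representation.
The 1/4 is divided into 2 equal shares of 1/8 among Omkar, Deepa.
Omkar is living and takes 1/8.
Deepa is living and takes 1/8.
Chetan is living and takes 1/4.
Rajiv is living and takes 1/4.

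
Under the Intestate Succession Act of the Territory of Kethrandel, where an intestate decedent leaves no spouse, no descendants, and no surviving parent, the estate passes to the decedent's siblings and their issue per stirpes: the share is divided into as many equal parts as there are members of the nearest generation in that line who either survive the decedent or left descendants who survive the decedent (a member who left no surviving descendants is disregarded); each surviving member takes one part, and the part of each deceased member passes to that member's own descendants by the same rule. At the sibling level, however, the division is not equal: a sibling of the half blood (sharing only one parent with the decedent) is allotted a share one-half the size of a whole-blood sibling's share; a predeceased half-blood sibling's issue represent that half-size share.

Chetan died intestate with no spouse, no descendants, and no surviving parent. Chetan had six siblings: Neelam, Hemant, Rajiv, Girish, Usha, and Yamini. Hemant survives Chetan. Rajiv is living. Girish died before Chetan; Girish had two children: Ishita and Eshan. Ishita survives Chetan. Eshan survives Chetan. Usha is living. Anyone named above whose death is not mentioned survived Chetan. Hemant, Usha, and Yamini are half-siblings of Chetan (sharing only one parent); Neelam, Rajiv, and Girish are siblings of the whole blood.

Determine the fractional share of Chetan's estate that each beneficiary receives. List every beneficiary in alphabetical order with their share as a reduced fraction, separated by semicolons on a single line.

Eshan 1/9; Hemant 1/9; Ishita 1/9; Neelam 2/9; Rajiv 2/9; Usha 1/9; Yamini 1/9

No spouse, descendants, or parent survives, so the estate passes to Chetan's siblings per stirpes.
Half-blood siblings count for one-half the weight of whole-blood siblings at the initial division.
Dividing 1 in proportion to weights (total weight 9/2): Neelam (weight 1) → 2/9; Hemant (weight 1/2) → 1/9; Rajiv (weight 1) → 2/9; Girish (weight 1) → 2/9; Usha (weight 1/2) → 1/9; Yamini (weight 1/2) → 1/9.
Neelam is living and takes 2/9.
Hemant is living and takes 1/9.
Rajiv is living and takes 2/9.
Girish predeceased; the 2/9 allotted to Girish's branch passes to Girish's issue by representation.
The 2/9 is divided into 2 equal shares of 1/9 among Ishita, Eshan.
Ishita is living and takes 1/9.
Eshan is living and takes 1/9.
Usha is living and takes 1/9.
Yamini is living and takes 1/9.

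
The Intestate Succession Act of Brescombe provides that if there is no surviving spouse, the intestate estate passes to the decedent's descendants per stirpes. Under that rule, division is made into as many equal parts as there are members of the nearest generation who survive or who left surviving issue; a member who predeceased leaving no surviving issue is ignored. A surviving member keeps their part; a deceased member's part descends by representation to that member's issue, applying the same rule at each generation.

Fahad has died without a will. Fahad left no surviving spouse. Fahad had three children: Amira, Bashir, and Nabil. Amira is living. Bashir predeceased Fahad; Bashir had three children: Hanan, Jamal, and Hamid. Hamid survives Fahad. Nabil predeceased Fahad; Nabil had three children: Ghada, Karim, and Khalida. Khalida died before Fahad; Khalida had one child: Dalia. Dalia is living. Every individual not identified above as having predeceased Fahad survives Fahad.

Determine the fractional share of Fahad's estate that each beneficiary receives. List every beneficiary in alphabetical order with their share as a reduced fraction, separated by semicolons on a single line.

There is no surviving spouse, so the entire estate passes to Fahad's descendants per stirpes.
The estate is divided into 3 equal shares of 1/3 among Amira, Bashir, Nabil.
Amira is living and takes 1/3.
Bashir predeceased; the 1/3 allotted to Bashir's branch passes to Bashir's issue by representation.
The 1/3 is divided into 3 equal shares of 1/9 among Hanan, Jamal, Hamid.
Hanan is living and takes 1/9.
Jamal is living and takes 1/9.
Hamid is living and takes 1/9.
Nabil predeceased; the 1/3 allotted to Nabil's branch passes to Nabil's issue by representation.
The 1/3 is divided into 3 equal shares of 1/9 among Ghada, Karim, Khalida.
Ghada is living and takes 1/9.
Karim is living and takes 1/9.
Khalida predeceased; the 1/9 allotted to Khalida's branch passes to Khalida's issue by representation.
Dalia is the sole taker at this level and receives the full 1/9.

Amira 1/3; Dalia 1/9; Ghada 1/9; Hamid 1/9; Hanan 1/9; Jamal 1/9; Karim 1/9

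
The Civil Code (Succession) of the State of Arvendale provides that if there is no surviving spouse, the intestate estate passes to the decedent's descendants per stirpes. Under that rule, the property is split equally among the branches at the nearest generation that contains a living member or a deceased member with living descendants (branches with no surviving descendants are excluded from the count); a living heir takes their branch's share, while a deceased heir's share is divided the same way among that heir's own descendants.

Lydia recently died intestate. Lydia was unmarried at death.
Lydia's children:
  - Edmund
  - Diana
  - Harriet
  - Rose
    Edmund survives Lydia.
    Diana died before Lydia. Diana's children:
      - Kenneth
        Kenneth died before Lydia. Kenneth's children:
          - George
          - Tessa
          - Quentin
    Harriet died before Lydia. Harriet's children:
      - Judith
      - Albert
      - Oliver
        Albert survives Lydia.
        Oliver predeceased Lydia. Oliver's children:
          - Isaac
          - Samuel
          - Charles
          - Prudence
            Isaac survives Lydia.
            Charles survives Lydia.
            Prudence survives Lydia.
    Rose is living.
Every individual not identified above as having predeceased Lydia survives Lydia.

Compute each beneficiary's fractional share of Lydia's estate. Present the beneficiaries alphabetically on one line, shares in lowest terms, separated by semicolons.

Albert 1/12; Charles 1/48; Edmund 1/4; George 1/12; Isaac 1/48; Judith 1/12; Prudence 1/48; Quentin 1/12; Rose 1/4; Samuel 1/48; Tessa 1/12

There is no surviving spouse, so the entire estate passes to Lydia's descendants per stirpes.
The estate is divided into 4 equal shares of 1/4 among Edmund, Diana, Harriet, Rose.
Edmund is living and takes 1/4.
Diana predeceased; the 1/4 allotted to Diana's branch passes to Diana's issue by representation.
Kenneth's line is the sole branch at this level, so the full 1/4 passes to Kenneth's issue by representation.
The 1/4 is divided into 3 equal shares of 1/12 among George, Tessa, Quentin.
George is living and takes 1/12.
Tessa is living and takes 1/12.
Quentin is living and takes 1/12.
Harriet predeceased; the 1/4 allotted to Harriet's branch passes to Harriet's issue by representation.
The 1/4 is divided into 3 equal shares of 1/12 among Judith, Albert, Oliver.
Judith is living and takes 1/12.
Albert is living and takes 1/12.
Oliver predeceased; the 1/12 allotted to Oliver's branch passes to Oliver's issue by representation.
The 1/12 is divided into 4 equal shares of 1/48 among Isaac, Samuel, Charles, Prudence.
Isaac is living and takes 1/48.
Samuel is living and takes 1/48.
Charles is living and takes 1/48.
Prudence is living and takes 1/48.
Rose is living and takes 1/4.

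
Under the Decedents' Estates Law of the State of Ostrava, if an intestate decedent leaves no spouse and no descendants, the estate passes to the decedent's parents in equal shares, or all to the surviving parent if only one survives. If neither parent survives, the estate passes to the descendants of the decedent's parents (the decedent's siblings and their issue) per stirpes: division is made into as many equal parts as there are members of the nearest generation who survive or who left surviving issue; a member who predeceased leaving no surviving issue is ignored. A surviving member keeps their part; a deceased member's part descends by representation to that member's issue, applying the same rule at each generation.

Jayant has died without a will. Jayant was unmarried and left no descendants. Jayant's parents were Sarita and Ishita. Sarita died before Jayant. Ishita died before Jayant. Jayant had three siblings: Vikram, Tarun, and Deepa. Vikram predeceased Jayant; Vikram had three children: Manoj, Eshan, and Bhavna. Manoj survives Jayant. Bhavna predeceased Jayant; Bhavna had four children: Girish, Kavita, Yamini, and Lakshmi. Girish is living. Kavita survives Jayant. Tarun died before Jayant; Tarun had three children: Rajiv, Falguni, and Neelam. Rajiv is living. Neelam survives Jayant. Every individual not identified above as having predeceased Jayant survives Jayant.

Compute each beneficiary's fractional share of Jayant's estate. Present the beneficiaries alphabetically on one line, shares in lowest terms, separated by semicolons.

Neither parent survives and there are no descendants, so the estate passes to Jayant's siblings and their issue per stirpes.
The estate is divided into 3 equal shares of 1/3 among Vikram, Tarun, Deepa.
Vikram predeceased; the 1/3 allotted to Vikram's branch passes to Vikram's issue by representation.
The 1/3 is divided into 3 equal shares of 1/9 among Manoj, Eshan, Bhavna.
Manoj is living and takes 1/9.
Eshan is living and takes 1/9.
Bhavna predeceased; the 1/9 allotted to Bhavna's branch passes to Bhavna's issue by representation.
The 1/9 is divided into 4 equal shares of 1/36 among Girish, Kavita, Yamini, Lakshmi.
Girish is living and takes 1/36.
Kavita is living and takes 1/36.
Yamini is living and takes 1/36.
Lakshmi is living and takes 1/36.
Tarun predeceased; the 1/3 allotted to Tarun's branch passes to Tarun's issue by representation.
The 1/3 is divided into 3 equal shares of 1/9 among Rajiv, Falguni, Neelam.
Rajiv is living and takes 1/9.
Falguni is living and takes 1/9.
Neelam is living and takes 1/9.
Deepa is living and takes 1/3.

Deepa 1/3; Eshan 1/9; Falguni 1/9; Girish 1/36; Kavita 1/36; Lakshmi 1/36; Manoj 1/9; Neelam 1/9; Rajiv 1/9; Yamini 1/36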